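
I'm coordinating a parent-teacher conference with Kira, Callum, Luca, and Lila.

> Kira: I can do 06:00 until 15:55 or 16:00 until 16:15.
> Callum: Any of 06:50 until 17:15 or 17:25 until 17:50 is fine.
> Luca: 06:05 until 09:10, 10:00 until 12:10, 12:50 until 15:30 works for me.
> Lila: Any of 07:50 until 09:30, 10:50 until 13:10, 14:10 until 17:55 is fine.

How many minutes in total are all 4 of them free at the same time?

Kira ∩ Callum: 06:50-15:55, 16:00-16:15.
Kira ∩ Callum ∩ Luca: 06:50-09:10, 10:00-12:10, 12:50-15:30.
Kira ∩ Callum ∩ Luca ∩ Lila: 07:50-09:10, 10:50-12:10, 12:50-13:10, 14:10-15:30.
Summing the common windows: 80 + 80 + 20 + 80 = 260 minutes.

260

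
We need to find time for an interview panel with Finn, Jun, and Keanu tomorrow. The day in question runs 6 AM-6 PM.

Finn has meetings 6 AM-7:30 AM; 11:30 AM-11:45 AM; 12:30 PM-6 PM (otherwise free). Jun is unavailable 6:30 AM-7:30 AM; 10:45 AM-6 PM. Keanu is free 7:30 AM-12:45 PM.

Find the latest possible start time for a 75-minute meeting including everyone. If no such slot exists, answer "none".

09:30

Finn free: 07:30-11:30, 11:45-12:30 (invert busy blocks within the working day).
Jun free: 06:00-06:30, 07:30-10:45 (invert busy blocks within the working day).
Keanu free: 07:30-12:45.
Finn ∩ Jun: 07:30-10:45.
Finn ∩ Jun ∩ Keanu: 07:30-10:45.
The last common window of at least 75 minutes is 07:30-10:45; a 75-minute meeting can start as late as 09:30 and still end by 10:45.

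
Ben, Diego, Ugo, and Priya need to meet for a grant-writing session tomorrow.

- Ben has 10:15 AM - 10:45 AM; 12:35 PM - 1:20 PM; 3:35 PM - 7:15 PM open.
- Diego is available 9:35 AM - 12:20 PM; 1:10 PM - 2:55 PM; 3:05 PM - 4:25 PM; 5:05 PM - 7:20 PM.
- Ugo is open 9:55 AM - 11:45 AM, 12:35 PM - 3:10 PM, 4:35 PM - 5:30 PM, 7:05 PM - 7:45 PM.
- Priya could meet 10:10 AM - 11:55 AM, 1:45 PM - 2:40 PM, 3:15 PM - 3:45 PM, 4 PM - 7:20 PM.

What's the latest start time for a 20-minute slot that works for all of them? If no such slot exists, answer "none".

Ben ∩ Diego: 10:15-10:45, 13:10-13:20, 15:35-16:25, 17:05-19:15.
Ben ∩ Diego ∩ Ugo: 10:15-10:45, 13:10-13:20, 17:05-17:30, 19:05-19:15.
Ben ∩ Diego ∩ Ugo ∩ Priya: 10:15-10:45, 17:05-17:30, 19:05-19:15.
The last common window of at least 20 minutes is 17:05-17:30; a 20-minute meeting can start as late as 17:10 and still end by 17:30.

17:10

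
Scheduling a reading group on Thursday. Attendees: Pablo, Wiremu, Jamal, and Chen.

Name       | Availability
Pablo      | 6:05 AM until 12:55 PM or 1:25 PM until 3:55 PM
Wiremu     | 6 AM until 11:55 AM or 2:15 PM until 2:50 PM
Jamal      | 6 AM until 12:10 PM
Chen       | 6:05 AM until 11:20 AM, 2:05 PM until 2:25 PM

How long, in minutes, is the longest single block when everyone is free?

Pablo ∩ Wiremu: 06:05-11:55, 14:15-14:50.
Pablo ∩ Wiremu ∩ Jamal: 06:05-11:55.
Pablo ∩ Wiremu ∩ Jamal ∩ Chen: 06:05-11:20.
Those are the intersection windows.
The longest is 06:05-11:20 at 315 minutes.

315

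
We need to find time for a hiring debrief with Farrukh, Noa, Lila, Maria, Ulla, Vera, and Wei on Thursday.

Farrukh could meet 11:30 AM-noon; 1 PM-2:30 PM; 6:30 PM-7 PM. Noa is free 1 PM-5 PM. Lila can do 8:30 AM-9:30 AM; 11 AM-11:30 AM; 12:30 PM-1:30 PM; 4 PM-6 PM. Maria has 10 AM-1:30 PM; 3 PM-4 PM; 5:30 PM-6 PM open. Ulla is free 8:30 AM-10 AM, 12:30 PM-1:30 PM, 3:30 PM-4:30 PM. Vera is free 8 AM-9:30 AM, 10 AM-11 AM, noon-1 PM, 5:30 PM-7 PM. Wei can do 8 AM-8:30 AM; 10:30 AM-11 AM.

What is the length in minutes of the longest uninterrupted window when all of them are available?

0

Farrukh ∩ Noa: 13:00-14:30.
Farrukh ∩ Noa ∩ Lila: 13:00-13:30.
Farrukh ∩ Noa ∩ Lila ∩ Maria: 13:00-13:30.
Farrukh ∩ Noa ∩ Lila ∩ Maria ∩ Ulla: 13:00-13:30.
Farrukh ∩ Noa ∩ Lila ∩ Maria ∩ Ulla ∩ Vera: ∅.
Farrukh ∩ Noa ∩ Lila ∩ Maria ∩ Ulla ∩ Vera ∩ Wei: ∅.
There is no time when everyone is free.
No common window exists, so the longest block is 0 minutes.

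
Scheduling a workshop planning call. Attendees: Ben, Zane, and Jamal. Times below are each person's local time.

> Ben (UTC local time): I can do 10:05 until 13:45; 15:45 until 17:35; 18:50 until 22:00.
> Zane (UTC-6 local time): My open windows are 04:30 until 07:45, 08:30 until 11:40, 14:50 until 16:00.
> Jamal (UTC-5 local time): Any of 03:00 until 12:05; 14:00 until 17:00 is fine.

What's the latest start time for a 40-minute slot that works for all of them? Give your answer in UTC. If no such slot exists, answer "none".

Ben in UTC: 10:05-13:45, 15:45-17:35, 18:50-22:00.
Zane in UTC: 10:30-13:45, 14:30-17:40, 20:50-22:00 (add 6h to convert from UTC-6).
Jamal in UTC: 08:00-17:05, 19:00-22:00 (add 5h to convert from UTC-5).
Ben ∩ Zane: 10:30-13:45, 15:45-17:35, 20:50-22:00.
Ben ∩ Zane ∩ Jamal: 10:30-13:45, 15:45-17:05, 20:50-22:00.
The last common window of at least 40 minutes is 20:50-22:00; a 40-minute meeting can start as late as 21:20 and still end by 22:00.

21:20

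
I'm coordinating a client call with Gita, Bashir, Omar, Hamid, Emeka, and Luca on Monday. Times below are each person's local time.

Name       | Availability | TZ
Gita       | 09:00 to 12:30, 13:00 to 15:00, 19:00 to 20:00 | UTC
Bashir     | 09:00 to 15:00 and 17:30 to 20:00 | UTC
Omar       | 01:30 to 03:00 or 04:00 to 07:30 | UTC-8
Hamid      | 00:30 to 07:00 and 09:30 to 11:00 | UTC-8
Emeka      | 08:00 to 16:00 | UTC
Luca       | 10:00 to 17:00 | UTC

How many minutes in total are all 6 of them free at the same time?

Gita in UTC: 09:00-12:30, 13:00-15:00, 19:00-20:00.
Bashir in UTC: 09:00-15:00, 17:30-20:00.
Omar in UTC: 09:30-11:00, 12:00-15:30 (add 8h to convert from UTC-8).
Hamid in UTC: 08:30-15:00, 17:30-19:00 (add 8h to convert from UTC-8).
Emeka in UTC: 08:00-16:00.
Luca in UTC: 10:00-17:00.
Gita ∩ Bashir: 09:00-12:30, 13:00-15:00, 19:00-20:00.
Gita ∩ Bashir ∩ Omar: 09:30-11:00, 12:00-12:30, 13:00-15:00.
Gita ∩ Bashir ∩ Omar ∩ Hamid: 09:30-11:00, 12:00-12:30, 13:00-15:00.
Gita ∩ Bashir ∩ Omar ∩ Hamid ∩ Emeka: 09:30-11:00, 12:00-12:30, 13:00-15:00.
Gita ∩ Bashir ∩ Omar ∩ Hamid ∩ Emeka ∩ Luca: 10:00-11:00, 12:00-12:30, 13:00-15:00.
Summing the common windows: 60 + 30 + 120 = 210 minutes.

210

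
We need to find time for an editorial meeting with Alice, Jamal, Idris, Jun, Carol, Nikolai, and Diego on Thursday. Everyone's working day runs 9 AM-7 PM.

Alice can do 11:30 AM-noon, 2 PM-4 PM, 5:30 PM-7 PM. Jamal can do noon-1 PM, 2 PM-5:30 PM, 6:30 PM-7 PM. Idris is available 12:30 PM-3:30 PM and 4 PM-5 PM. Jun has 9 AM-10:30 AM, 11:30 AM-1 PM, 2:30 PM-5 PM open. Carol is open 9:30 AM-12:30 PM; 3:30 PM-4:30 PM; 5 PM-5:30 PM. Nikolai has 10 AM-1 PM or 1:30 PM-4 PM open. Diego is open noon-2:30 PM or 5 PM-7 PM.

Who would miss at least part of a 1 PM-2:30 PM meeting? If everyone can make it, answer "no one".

Alice: not fully free for 13:00-14:30. Jamal: not fully free for 13:00-14:30. Idris: free for 13:00-14:30. Jun: not fully free for 13:00-14:30. Carol: not fully free for 13:00-14:30. Nikolai: not fully free for 13:00-14:30. Diego: free for 13:00-14:30.

Alice, Carol, Jamal, Jun, Nikolai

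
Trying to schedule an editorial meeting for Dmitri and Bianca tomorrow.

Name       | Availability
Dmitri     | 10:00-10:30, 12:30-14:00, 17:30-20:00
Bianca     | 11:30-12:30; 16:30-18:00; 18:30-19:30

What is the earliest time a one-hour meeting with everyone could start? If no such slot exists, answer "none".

Dmitri ∩ Bianca: 17:30-18:00, 18:30-19:30.
The first common window of at least 60 minutes is 18:30-19:30, so the earliest start is 18:30.

18:30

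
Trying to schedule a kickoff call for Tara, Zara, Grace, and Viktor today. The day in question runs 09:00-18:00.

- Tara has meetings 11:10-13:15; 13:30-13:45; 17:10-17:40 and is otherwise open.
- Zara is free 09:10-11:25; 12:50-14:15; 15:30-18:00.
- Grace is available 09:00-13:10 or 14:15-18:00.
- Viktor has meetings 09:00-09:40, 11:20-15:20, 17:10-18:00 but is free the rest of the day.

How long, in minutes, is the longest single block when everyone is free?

100

Tara free: 09:00-11:10, 13:15-13:30, 13:45-17:10, 17:40-18:00 (invert busy blocks within the working day).
Zara free: 09:10-11:25, 12:50-14:15, 15:30-18:00.
Grace free: 09:00-13:10, 14:15-18:00.
Viktor free: 09:40-11:20, 15:20-17:10 (invert busy blocks within the working day).
Tara ∩ Zara: 09:10-11:10, 13:15-13:30, 13:45-14:15, 15:30-17:10, 17:40-18:00.
Tara ∩ Zara ∩ Grace: 09:10-11:10, 15:30-17:10, 17:40-18:00.
Tara ∩ Zara ∩ Grace ∩ Viktor: 09:40-11:10, 15:30-17:10.
The longest is 15:30-17:10 at 100 minutes.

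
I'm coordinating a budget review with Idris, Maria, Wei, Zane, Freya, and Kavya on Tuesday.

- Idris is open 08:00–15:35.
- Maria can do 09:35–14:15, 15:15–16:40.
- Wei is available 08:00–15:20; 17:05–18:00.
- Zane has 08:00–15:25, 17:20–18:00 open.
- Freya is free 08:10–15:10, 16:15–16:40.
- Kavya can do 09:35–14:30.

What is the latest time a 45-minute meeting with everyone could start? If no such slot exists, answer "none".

13:30

Idris ∩ Maria: 09:35-14:15, 15:15-15:35.
Idris ∩ Maria ∩ Wei: 09:35-14:15, 15:15-15:20.
Idris ∩ Maria ∩ Wei ∩ Zane: 09:35-14:15, 15:15-15:20.
Idris ∩ Maria ∩ Wei ∩ Zane ∩ Freya: 09:35-14:15.
Idris ∩ Maria ∩ Wei ∩ Zane ∩ Freya ∩ Kavya: 09:35-14:15.
The last common window of at least 45 minutes is 09:35-14:15; a 45-minute meeting can start as late as 13:30 and still end by 14:15.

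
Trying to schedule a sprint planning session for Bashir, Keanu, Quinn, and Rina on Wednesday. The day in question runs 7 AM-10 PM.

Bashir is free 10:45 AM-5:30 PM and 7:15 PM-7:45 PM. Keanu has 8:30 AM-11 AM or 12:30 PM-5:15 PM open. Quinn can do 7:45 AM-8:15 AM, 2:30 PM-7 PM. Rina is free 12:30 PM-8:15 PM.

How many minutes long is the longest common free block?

165

Bashir ∩ Keanu: 10:45-11:00, 12:30-17:15.
Bashir ∩ Keanu ∩ Quinn: 14:30-17:15.
Bashir ∩ Keanu ∩ Quinn ∩ Rina: 14:30-17:15.
The longest is 14:30-17:15 at 165 minutes.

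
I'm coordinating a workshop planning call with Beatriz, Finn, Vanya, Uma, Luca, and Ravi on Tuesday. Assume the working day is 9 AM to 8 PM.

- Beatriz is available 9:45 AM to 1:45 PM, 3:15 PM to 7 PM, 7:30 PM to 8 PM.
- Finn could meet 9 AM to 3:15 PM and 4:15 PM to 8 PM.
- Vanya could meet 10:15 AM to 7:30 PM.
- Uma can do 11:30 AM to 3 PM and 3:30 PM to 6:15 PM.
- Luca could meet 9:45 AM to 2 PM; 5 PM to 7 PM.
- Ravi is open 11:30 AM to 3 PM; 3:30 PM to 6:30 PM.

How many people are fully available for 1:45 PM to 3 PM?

Finn, Vanya, Uma, and Ravi can make the full 13:45-15:00 slot — that's 4.

4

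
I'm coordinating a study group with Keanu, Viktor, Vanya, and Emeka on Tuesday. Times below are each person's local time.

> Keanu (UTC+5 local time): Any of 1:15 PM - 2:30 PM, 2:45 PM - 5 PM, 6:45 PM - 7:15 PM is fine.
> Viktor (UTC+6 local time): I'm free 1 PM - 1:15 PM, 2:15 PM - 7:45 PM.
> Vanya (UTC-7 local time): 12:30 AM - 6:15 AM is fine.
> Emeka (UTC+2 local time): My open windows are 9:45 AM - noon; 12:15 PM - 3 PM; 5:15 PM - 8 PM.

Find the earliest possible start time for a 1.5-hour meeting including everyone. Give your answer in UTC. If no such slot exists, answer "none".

10:15

Keanu in UTC: 08:15-09:30, 09:45-12:00, 13:45-14:15 (subtract 5h to convert from UTC+5).
Viktor in UTC: 07:00-07:15, 08:15-13:45 (subtract 6h to convert from UTC+6).
Vanya in UTC: 07:30-13:15 (add 7h to convert from UTC-7).
Emeka in UTC: 07:45-10:00, 10:15-13:00, 15:15-18:00 (subtract 2h to convert from UTC+2).
Keanu ∩ Viktor: 08:15-09:30, 09:45-12:00.
Keanu ∩ Viktor ∩ Vanya: 08:15-09:30, 09:45-12:00.
Keanu ∩ Viktor ∩ Vanya ∩ Emeka: 08:15-09:30, 09:45-10:00, 10:15-12:00.
So the common availability across everyone is 08:15-09:30, 09:45-10:00, 10:15-12:00.
The first common window of at least 90 minutes is 10:15-12:00, so the earliest start is 10:15.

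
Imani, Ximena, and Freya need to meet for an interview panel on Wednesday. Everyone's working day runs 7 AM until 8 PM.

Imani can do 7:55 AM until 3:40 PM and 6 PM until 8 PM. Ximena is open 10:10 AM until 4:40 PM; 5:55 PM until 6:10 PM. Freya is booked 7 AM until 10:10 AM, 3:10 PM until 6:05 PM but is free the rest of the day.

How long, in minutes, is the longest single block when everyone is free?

Imani free: 07:55-15:40, 18:00-20:00.
Ximena free: 10:10-16:40, 17:55-18:10.
Freya free: 10:10-15:10, 18:05-20:00 (invert busy blocks within the working day).
Imani ∩ Ximena: 10:10-15:40, 18:00-18:10.
Imani ∩ Ximena ∩ Freya: 10:10-15:10, 18:05-18:10.
The longest is 10:10-15:10 at 300 minutes.

300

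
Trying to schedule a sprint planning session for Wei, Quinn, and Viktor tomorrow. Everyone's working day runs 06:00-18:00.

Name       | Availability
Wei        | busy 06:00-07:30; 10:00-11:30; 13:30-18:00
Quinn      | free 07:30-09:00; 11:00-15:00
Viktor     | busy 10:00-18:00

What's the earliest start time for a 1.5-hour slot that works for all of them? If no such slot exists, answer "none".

07:30

Wei free: 07:30-10:00, 11:30-13:30 (invert busy blocks within the working day).
Quinn free: 07:30-09:00, 11:00-15:00.
Viktor free: 06:00-10:00 (invert busy blocks within the working day).
Wei ∩ Quinn: 07:30-09:00, 11:30-13:30.
Wei ∩ Quinn ∩ Viktor: 07:30-09:00.
So the common availability across everyone is 07:30-09:00.
The first common window of at least 90 minutes is 07:30-09:00, so the earliest start is 07:30.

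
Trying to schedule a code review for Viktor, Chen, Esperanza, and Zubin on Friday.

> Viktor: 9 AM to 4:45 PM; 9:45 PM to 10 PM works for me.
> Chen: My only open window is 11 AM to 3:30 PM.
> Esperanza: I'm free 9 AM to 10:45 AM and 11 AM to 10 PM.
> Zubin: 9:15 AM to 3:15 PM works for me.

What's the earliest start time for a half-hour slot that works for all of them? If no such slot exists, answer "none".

11:00

Viktor ∩ Chen: 11:00-15:30.
Viktor ∩ Chen ∩ Esperanza: 11:00-15:30.
Viktor ∩ Chen ∩ Esperanza ∩ Zubin: 11:00-15:15.
The first common window of at least 30 minutes is 11:00-15:15, so the earliest start is 11:00.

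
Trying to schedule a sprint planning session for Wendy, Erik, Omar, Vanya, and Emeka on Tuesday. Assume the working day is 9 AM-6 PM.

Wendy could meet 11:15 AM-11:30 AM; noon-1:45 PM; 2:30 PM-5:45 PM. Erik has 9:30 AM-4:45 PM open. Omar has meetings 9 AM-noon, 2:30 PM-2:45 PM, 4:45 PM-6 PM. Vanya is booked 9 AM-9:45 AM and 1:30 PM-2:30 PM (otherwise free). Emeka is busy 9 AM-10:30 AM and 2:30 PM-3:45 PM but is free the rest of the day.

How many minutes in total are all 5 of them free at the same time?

Wendy free: 11:15-11:30, 12:00-13:45, 14:30-17:45.
Erik free: 09:30-16:45.
Omar free: 12:00-14:30, 14:45-16:45 (invert busy blocks within the working day).
Vanya free: 09:45-13:30, 14:30-18:00 (invert busy blocks within the working day).
Emeka free: 10:30-14:30, 15:45-18:00 (invert busy blocks within the working day).
Wendy ∩ Erik: 11:15-11:30, 12:00-13:45, 14:30-16:45.
Wendy ∩ Erik ∩ Omar: 12:00-13:45, 14:45-16:45.
Wendy ∩ Erik ∩ Omar ∩ Vanya: 12:00-13:30, 14:45-16:45.
Wendy ∩ Erik ∩ Omar ∩ Vanya ∩ Emeka: 12:00-13:30, 15:45-16:45.
Summing the common windows: 90 + 60 = 150 minutes.

150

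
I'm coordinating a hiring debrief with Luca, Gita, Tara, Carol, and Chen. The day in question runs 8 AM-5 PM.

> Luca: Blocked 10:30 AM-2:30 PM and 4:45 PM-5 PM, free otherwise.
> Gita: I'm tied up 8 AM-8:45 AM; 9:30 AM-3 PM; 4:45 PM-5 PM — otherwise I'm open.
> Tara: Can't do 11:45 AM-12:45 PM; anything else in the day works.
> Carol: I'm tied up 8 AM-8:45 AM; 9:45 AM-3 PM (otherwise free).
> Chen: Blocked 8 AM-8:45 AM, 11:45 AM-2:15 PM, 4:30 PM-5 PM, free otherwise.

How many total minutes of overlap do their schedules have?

135

Luca free: 08:00-10:30, 14:30-16:45 (invert busy blocks within the working day).
Gita free: 08:45-09:30, 15:00-16:45 (invert busy blocks within the working day).
Tara free: 08:00-11:45, 12:45-17:00 (invert busy blocks within the working day).
Carol free: 08:45-09:45, 15:00-17:00 (invert busy blocks within the working day).
Chen free: 08:45-11:45, 14:15-16:30 (invert busy blocks within the working day).
Luca ∩ Gita: 08:45-09:30, 15:00-16:45.
Luca ∩ Gita ∩ Tara: 08:45-09:30, 15:00-16:45.
Luca ∩ Gita ∩ Tara ∩ Carol: 08:45-09:30, 15:00-16:45.
Luca ∩ Gita ∩ Tara ∩ Carol ∩ Chen: 08:45-09:30, 15:00-16:30.
Summing the common windows: 45 + 90 = 135 minutes.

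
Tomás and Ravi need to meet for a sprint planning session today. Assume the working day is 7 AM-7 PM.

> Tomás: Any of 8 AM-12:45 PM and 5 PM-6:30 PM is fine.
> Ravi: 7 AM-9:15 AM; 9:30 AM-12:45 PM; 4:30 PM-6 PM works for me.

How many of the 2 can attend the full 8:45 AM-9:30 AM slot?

Tomás can make the full 08:45-09:30 slot — that's 1.

1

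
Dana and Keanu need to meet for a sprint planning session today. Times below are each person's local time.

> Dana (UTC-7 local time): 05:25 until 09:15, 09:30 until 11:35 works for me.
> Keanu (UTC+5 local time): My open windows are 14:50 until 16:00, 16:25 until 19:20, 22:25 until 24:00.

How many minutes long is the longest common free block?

115

Dana in UTC: 12:25-16:15, 16:30-18:35 (add 7h to convert from UTC-7).
Keanu in UTC: 09:50-11:00, 11:25-14:20, 17:25-19:00 (subtract 5h to convert from UTC+5).
Dana ∩ Keanu: 12:25-14:20, 17:25-18:35.
The longest is 12:25-14:20 at 115 minutes.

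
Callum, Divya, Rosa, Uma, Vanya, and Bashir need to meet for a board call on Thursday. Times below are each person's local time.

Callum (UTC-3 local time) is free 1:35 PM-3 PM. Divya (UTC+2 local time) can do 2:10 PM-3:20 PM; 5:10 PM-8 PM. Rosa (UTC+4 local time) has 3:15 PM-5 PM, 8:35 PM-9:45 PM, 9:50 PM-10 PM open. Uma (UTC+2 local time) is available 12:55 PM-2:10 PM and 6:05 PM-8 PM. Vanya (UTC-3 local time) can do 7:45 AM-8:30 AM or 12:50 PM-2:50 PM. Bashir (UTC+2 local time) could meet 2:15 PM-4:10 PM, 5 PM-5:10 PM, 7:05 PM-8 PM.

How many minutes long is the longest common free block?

Callum in UTC: 16:35-18:00 (add 3h to convert from UTC-3).
Divya in UTC: 12:10-13:20, 15:10-18:00 (subtract 2h to convert from UTC+2).
Rosa in UTC: 11:15-13:00, 16:35-17:45, 17:50-18:00 (subtract 4h to convert from UTC+4).
Uma in UTC: 10:55-12:10, 16:05-18:00 (subtract 2h to convert from UTC+2).
Vanya in UTC: 10:45-11:30, 15:50-17:50 (add 3h to convert from UTC-3).
Bashir in UTC: 12:15-14:10, 15:00-15:10, 17:05-18:00 (subtract 2h to convert from UTC+2).
Callum ∩ Divya: 16:35-18:00.
Callum ∩ Divya ∩ Rosa: 16:35-17:45, 17:50-18:00.
Callum ∩ Divya ∩ Rosa ∩ Uma: 16:35-17:45, 17:50-18:00.
Callum ∩ Divya ∩ Rosa ∩ Uma ∩ Vanya: 16:35-17:45.
Callum ∩ Divya ∩ Rosa ∩ Uma ∩ Vanya ∩ Bashir: 17:05-17:45.
The longest is 17:05-17:45 at 40 minutes.

40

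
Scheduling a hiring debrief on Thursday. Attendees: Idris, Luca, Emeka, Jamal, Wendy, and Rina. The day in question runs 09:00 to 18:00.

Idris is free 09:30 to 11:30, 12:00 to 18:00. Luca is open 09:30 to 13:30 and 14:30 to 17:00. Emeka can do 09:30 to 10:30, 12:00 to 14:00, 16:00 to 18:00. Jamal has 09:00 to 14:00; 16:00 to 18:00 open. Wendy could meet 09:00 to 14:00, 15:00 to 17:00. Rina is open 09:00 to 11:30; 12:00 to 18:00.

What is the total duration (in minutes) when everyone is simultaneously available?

210

Idris ∩ Luca: 09:30-11:30, 12:00-13:30, 14:30-17:00.
Idris ∩ Luca ∩ Emeka: 09:30-10:30, 12:00-13:30, 16:00-17:00.
Idris ∩ Luca ∩ Emeka ∩ Jamal: 09:30-10:30, 12:00-13:30, 16:00-17:00.
Idris ∩ Luca ∩ Emeka ∩ Jamal ∩ Wendy: 09:30-10:30, 12:00-13:30, 16:00-17:00.
Idris ∩ Luca ∩ Emeka ∩ Jamal ∩ Wendy ∩ Rina: 09:30-10:30, 12:00-13:30, 16:00-17:00.
So the common availability across everyone is 09:30-10:30, 12:00-13:30, 16:00-17:00.
Summing the common windows: 60 + 90 + 60 = 210 minutes.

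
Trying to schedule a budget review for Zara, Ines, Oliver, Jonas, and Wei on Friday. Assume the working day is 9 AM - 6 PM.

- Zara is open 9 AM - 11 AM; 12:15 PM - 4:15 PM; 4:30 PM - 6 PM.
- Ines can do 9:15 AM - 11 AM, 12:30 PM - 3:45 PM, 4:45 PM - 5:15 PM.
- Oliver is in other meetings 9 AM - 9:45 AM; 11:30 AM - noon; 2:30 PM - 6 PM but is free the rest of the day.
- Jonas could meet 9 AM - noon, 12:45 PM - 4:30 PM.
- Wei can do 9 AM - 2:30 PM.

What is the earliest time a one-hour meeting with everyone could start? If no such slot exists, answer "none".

Zara free: 09:00-11:00, 12:15-16:15, 16:30-18:00.
Ines free: 09:15-11:00, 12:30-15:45, 16:45-17:15.
Oliver free: 09:45-11:30, 12:00-14:30 (invert busy blocks within the working day).
Jonas free: 09:00-12:00, 12:45-16:30.
Wei free: 09:00-14:30.
Zara ∩ Ines: 09:15-11:00, 12:30-15:45, 16:45-17:15.
Zara ∩ Ines ∩ Oliver: 09:45-11:00, 12:30-14:30.
Zara ∩ Ines ∩ Oliver ∩ Jonas: 09:45-11:00, 12:45-14:30.
Zara ∩ Ines ∩ Oliver ∩ Jonas ∩ Wei: 09:45-11:00, 12:45-14:30.
The first common window of at least 60 minutes is 09:45-11:00, so the earliest start is 09:45.

09:45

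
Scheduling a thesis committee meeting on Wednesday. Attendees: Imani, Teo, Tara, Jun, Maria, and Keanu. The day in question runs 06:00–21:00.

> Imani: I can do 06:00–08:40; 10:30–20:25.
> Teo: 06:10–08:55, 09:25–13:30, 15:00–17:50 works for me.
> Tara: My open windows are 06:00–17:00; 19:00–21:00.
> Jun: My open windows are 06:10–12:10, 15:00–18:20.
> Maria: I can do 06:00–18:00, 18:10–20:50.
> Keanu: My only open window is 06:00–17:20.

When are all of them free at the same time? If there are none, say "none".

Imani ∩ Teo: 06:10-08:40, 10:30-13:30, 15:00-17:50.
Imani ∩ Teo ∩ Tara: 06:10-08:40, 10:30-13:30, 15:00-17:00.
Imani ∩ Teo ∩ Tara ∩ Jun: 06:10-08:40, 10:30-12:10, 15:00-17:00.
Imani ∩ Teo ∩ Tara ∩ Jun ∩ Maria: 06:10-08:40, 10:30-12:10, 15:00-17:00.
Imani ∩ Teo ∩ Tara ∩ Jun ∩ Maria ∩ Keanu: 06:10-08:40, 10:30-12:10, 15:00-17:00.

06:10-08:40, 10:30-12:10, 15:00-17:00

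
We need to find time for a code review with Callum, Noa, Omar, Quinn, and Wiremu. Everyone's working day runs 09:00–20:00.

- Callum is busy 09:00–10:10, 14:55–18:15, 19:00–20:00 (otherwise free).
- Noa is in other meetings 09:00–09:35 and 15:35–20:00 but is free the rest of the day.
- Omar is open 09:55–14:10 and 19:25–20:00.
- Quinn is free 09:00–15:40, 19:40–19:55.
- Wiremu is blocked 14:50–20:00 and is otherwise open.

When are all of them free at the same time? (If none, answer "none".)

10:10-14:10

Callum free: 10:10-14:55, 18:15-19:00 (invert busy blocks within the working day).
Noa free: 09:35-15:35 (invert busy blocks within the working day).
Omar free: 09:55-14:10, 19:25-20:00.
Quinn free: 09:00-15:40, 19:40-19:55.
Wiremu free: 09:00-14:50 (invert busy blocks within the working day).
Callum ∩ Noa: 10:10-14:55.
Callum ∩ Noa ∩ Omar: 10:10-14:10.
Callum ∩ Noa ∩ Omar ∩ Quinn: 10:10-14:10.
Callum ∩ Noa ∩ Omar ∩ Quinn ∩ Wiremu: 10:10-14:10.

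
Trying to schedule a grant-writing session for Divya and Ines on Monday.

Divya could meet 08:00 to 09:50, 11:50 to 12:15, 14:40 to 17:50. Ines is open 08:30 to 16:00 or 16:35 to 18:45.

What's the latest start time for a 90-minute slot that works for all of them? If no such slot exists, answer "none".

Divya ∩ Ines: 08:30-09:50, 11:50-12:15, 14:40-16:00, 16:35-17:50.
So the common availability across everyone is 08:30-09:50, 11:50-12:15, 14:40-16:00, 16:35-17:50.
No common window is at least 90 minutes long.

none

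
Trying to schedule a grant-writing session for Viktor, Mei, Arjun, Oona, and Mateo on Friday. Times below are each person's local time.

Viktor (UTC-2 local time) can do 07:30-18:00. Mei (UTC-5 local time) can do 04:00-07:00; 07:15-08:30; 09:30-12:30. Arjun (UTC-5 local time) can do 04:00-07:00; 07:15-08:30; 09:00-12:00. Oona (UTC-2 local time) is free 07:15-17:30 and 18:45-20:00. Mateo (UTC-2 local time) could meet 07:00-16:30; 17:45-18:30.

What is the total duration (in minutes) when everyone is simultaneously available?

375

Viktor in UTC: 09:30-20:00 (add 2h to convert from UTC-2).
Mei in UTC: 09:00-12:00, 12:15-13:30, 14:30-17:30 (add 5h to convert from UTC-5).
Arjun in UTC: 09:00-12:00, 12:15-13:30, 14:00-17:00 (add 5h to convert from UTC-5).
Oona in UTC: 09:15-19:30, 20:45-22:00 (add 2h to convert from UTC-2).
Mateo in UTC: 09:00-18:30, 19:45-20:30 (add 2h to convert from UTC-2).
Viktor ∩ Mei: 09:30-12:00, 12:15-13:30, 14:30-17:30.
Viktor ∩ Mei ∩ Arjun: 09:30-12:00, 12:15-13:30, 14:30-17:00.
Viktor ∩ Mei ∩ Arjun ∩ Oona: 09:30-12:00, 12:15-13:30, 14:30-17:00.
Viktor ∩ Mei ∩ Arjun ∩ Oona ∩ Mateo: 09:30-12:00, 12:15-13:30, 14:30-17:00.
So the common availability across everyone is 09:30-12:00, 12:15-13:30, 14:30-17:00.
Summing the common windows: 150 + 75 + 150 = 375 minutes.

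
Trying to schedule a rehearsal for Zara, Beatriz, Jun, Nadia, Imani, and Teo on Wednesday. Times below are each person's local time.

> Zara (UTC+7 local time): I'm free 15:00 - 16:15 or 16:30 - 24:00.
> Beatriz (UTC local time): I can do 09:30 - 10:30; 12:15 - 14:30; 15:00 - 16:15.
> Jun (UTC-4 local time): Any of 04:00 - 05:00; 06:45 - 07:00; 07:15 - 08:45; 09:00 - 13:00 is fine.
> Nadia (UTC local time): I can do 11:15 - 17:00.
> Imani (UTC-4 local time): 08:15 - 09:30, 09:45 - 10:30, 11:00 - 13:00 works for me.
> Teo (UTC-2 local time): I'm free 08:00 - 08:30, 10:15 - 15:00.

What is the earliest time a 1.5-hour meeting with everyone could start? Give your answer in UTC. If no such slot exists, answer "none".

Zara in UTC: 08:00-09:15, 09:30-17:00 (subtract 7h to convert from UTC+7).
Beatriz in UTC: 09:30-10:30, 12:15-14:30, 15:00-16:15.
Jun in UTC: 08:00-09:00, 10:45-11:00, 11:15-12:45, 13:00-17:00 (add 4h to convert from UTC-4).
Nadia in UTC: 11:15-17:00.
Imani in UTC: 12:15-13:30, 13:45-14:30, 15:00-17:00 (add 4h to convert from UTC-4).
Teo in UTC: 10:00-10:30, 12:15-17:00 (add 2h to convert from UTC-2).
Zara ∩ Beatriz: 09:30-10:30, 12:15-14:30, 15:00-16:15.
Zara ∩ Beatriz ∩ Jun: 12:15-12:45, 13:00-14:30, 15:00-16:15.
Zara ∩ Beatriz ∩ Jun ∩ Nadia: 12:15-12:45, 13:00-14:30, 15:00-16:15.
Zara ∩ Beatriz ∩ Jun ∩ Nadia ∩ Imani: 12:15-12:45, 13:00-13:30, 13:45-14:30, 15:00-16:15.
Zara ∩ Beatriz ∩ Jun ∩ Nadia ∩ Imani ∩ Teo: 12:15-12:45, 13:00-13:30, 13:45-14:30, 15:00-16:15.
No common window is at least 90 minutes long.

none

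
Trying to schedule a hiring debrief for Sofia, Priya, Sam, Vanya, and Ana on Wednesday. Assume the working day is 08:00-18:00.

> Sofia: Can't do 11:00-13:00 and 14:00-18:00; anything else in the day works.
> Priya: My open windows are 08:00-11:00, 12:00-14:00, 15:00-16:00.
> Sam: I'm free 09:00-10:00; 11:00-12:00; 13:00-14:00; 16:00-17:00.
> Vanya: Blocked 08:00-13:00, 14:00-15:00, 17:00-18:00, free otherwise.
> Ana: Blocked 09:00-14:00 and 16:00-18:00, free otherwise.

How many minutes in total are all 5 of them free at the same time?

Sofia free: 08:00-11:00, 13:00-14:00 (invert busy blocks within the working day).
Priya free: 08:00-11:00, 12:00-14:00, 15:00-16:00.
Sam free: 09:00-10:00, 11:00-12:00, 13:00-14:00, 16:00-17:00.
Vanya free: 13:00-14:00, 15:00-17:00 (invert busy blocks within the working day).
Ana free: 08:00-09:00, 14:00-16:00 (invert busy blocks within the working day).
Sofia ∩ Priya: 08:00-11:00, 13:00-14:00.
Sofia ∩ Priya ∩ Sam: 09:00-10:00, 13:00-14:00.
Sofia ∩ Priya ∩ Sam ∩ Vanya: 13:00-14:00.
Sofia ∩ Priya ∩ Sam ∩ Vanya ∩ Ana: ∅.
There is no time when everyone is free.
There is no common window, so the total is 0 minutes.

0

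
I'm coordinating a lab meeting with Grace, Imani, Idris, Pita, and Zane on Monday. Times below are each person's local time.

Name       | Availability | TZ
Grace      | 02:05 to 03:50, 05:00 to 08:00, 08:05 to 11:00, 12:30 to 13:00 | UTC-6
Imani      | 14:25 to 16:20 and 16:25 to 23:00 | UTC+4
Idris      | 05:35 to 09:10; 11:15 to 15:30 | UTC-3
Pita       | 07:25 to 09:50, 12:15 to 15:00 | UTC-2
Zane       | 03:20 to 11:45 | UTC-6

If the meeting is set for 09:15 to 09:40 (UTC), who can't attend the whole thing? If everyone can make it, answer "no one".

Imani, Pita, Zane

Grace in UTC: 08:05-09:50, 11:00-14:00, 14:05-17:00, 18:30-19:00 (add 6h to convert from UTC-6).
Imani in UTC: 10:25-12:20, 12:25-19:00 (subtract 4h to convert from UTC+4).
Idris in UTC: 08:35-12:10, 14:15-18:30 (add 3h to convert from UTC-3).
Pita in UTC: 09:25-11:50, 14:15-17:00 (add 2h to convert from UTC-2).
Zane in UTC: 09:20-17:45 (add 6h to convert from UTC-6).
Grace: free for 09:15-09:40. Imani: not fully free for 09:15-09:40. Idris: free for 09:15-09:40. Pita: not fully free for 09:15-09:40. Zane: not fully free for 09:15-09:40.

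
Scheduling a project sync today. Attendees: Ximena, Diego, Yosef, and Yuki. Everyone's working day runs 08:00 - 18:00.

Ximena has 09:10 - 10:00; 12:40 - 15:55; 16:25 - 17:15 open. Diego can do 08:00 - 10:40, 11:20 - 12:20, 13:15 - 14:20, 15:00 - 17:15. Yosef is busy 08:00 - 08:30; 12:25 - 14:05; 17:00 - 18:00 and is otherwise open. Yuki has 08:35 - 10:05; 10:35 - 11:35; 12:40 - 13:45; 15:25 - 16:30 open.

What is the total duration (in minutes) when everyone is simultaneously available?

85

Ximena free: 09:10-10:00, 12:40-15:55, 16:25-17:15.
Diego free: 08:00-10:40, 11:20-12:20, 13:15-14:20, 15:00-17:15.
Yosef free: 08:30-12:25, 14:05-17:00 (invert busy blocks within the working day).
Yuki free: 08:35-10:05, 10:35-11:35, 12:40-13:45, 15:25-16:30.
Ximena ∩ Diego: 09:10-10:00, 13:15-14:20, 15:00-15:55, 16:25-17:15.
Ximena ∩ Diego ∩ Yosef: 09:10-10:00, 14:05-14:20, 15:00-15:55, 16:25-17:00.
Ximena ∩ Diego ∩ Yosef ∩ Yuki: 09:10-10:00, 15:25-15:55, 16:25-16:30.
Summing the common windows: 50 + 30 + 5 = 85 minutes.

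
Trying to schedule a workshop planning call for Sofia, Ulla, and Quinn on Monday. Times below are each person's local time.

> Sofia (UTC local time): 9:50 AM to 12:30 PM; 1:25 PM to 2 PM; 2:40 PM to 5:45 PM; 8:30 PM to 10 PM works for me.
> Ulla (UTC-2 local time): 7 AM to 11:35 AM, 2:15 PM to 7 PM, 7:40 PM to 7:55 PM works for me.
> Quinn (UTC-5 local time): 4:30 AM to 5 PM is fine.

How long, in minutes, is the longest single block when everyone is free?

Sofia in UTC: 09:50-12:30, 13:25-14:00, 14:40-17:45, 20:30-22:00.
Ulla in UTC: 09:00-13:35, 16:15-21:00, 21:40-21:55 (add 2h to convert from UTC-2).
Quinn in UTC: 09:30-22:00 (add 5h to convert from UTC-5).
Sofia ∩ Ulla: 09:50-12:30, 13:25-13:35, 16:15-17:45, 20:30-21:00, 21:40-21:55.
Sofia ∩ Ulla ∩ Quinn: 09:50-12:30, 13:25-13:35, 16:15-17:45, 20:30-21:00, 21:40-21:55.
The longest is 09:50-12:30 at 160 minutes.

160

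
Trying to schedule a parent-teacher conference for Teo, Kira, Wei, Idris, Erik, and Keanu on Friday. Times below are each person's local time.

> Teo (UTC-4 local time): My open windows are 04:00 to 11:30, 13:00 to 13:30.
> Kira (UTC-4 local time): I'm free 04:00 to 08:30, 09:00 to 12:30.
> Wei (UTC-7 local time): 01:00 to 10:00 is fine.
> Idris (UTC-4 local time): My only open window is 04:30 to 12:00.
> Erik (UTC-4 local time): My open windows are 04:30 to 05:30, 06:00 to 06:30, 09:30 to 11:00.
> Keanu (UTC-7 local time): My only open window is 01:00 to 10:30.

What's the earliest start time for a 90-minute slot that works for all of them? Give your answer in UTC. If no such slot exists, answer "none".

13:30

Teo in UTC: 08:00-15:30, 17:00-17:30 (add 4h to convert from UTC-4).
Kira in UTC: 08:00-12:30, 13:00-16:30 (add 4h to convert from UTC-4).
Wei in UTC: 08:00-17:00 (add 7h to convert from UTC-7).
Idris in UTC: 08:30-16:00 (add 4h to convert from UTC-4).
Erik in UTC: 08:30-09:30, 10:00-10:30, 13:30-15:00 (add 4h to convert from UTC-4).
Keanu in UTC: 08:00-17:30 (add 7h to convert from UTC-7).
Teo ∩ Kira: 08:00-12:30, 13:00-15:30.
Teo ∩ Kira ∩ Wei: 08:00-12:30, 13:00-15:30.
Teo ∩ Kira ∩ Wei ∩ Idris: 08:30-12:30, 13:00-15:30.
Teo ∩ Kira ∩ Wei ∩ Idris ∩ Erik: 08:30-09:30, 10:00-10:30, 13:30-15:00.
Teo ∩ Kira ∩ Wei ∩ Idris ∩ Erik ∩ Keanu: 08:30-09:30, 10:00-10:30, 13:30-15:00.
Those are the intersection windows.
The first common window of at least 90 minutes is 13:30-15:00, so the earliest start is 13:30.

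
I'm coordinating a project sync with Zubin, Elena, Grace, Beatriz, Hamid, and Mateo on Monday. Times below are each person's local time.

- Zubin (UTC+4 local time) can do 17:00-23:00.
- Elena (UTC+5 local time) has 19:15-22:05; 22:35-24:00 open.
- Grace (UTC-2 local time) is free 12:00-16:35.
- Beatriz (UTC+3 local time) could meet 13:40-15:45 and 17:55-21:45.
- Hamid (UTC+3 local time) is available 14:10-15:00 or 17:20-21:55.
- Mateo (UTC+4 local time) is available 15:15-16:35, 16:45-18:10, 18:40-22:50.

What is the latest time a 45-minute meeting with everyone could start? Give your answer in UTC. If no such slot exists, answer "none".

Zubin in UTC: 13:00-19:00 (subtract 4h to convert from UTC+4).
Elena in UTC: 14:15-17:05, 17:35-19:00 (subtract 5h to convert from UTC+5).
Grace in UTC: 14:00-18:35 (add 2h to convert from UTC-2).
Beatriz in UTC: 10:40-12:45, 14:55-18:45 (subtract 3h to convert from UTC+3).
Hamid in UTC: 11:10-12:00, 14:20-18:55 (subtract 3h to convert from UTC+3).
Mateo in UTC: 11:15-12:35, 12:45-14:10, 14:40-18:50 (subtract 4h to convert from UTC+4).
Zubin ∩ Elena: 14:15-17:05, 17:35-19:00.
Zubin ∩ Elena ∩ Grace: 14:15-17:05, 17:35-18:35.
Zubin ∩ Elena ∩ Grace ∩ Beatriz: 14:55-17:05, 17:35-18:35.
Zubin ∩ Elena ∩ Grace ∩ Beatriz ∩ Hamid: 14:55-17:05, 17:35-18:35.
Zubin ∩ Elena ∩ Grace ∩ Beatriz ∩ Hamid ∩ Mateo: 14:55-17:05, 17:35-18:35.
Those are the intersection windows.
The last common window of at least 45 minutes is 17:35-18:35; a 45-minute meeting can start as late as 17:50 and still end by 18:35.

17:50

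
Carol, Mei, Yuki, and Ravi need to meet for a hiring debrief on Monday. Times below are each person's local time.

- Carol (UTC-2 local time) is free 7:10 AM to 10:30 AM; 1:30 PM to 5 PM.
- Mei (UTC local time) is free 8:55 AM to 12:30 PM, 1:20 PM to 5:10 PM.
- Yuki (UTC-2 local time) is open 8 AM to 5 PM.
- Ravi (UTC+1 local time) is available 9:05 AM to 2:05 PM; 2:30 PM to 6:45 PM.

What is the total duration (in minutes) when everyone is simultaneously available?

250

Carol in UTC: 09:10-12:30, 15:30-19:00 (add 2h to convert from UTC-2).
Mei in UTC: 08:55-12:30, 13:20-17:10.
Yuki in UTC: 10:00-19:00 (add 2h to convert from UTC-2).
Ravi in UTC: 08:05-13:05, 13:30-17:45 (subtract 1h to convert from UTC+1).
Carol ∩ Mei: 09:10-12:30, 15:30-17:10.
Carol ∩ Mei ∩ Yuki: 10:00-12:30, 15:30-17:10.
Carol ∩ Mei ∩ Yuki ∩ Ravi: 10:00-12:30, 15:30-17:10.
Summing the common windows: 150 + 100 = 250 minutes.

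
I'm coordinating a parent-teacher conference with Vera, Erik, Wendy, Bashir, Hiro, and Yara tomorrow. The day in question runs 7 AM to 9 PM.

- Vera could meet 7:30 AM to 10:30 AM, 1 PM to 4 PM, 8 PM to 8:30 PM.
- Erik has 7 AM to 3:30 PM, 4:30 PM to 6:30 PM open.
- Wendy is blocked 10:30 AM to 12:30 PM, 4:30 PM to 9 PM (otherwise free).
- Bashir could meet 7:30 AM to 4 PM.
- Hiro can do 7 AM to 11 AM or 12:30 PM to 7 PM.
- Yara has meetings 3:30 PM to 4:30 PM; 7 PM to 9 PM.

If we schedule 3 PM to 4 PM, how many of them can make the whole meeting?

Vera free: 07:30-10:30, 13:00-16:00, 20:00-20:30.
Erik free: 07:00-15:30, 16:30-18:30.
Wendy free: 07:00-10:30, 12:30-16:30 (invert busy blocks within the working day).
Bashir free: 07:30-16:00.
Hiro free: 07:00-11:00, 12:30-19:00.
Yara free: 07:00-15:30, 16:30-19:00 (invert busy blocks within the working day).
Vera, Wendy, Bashir, and Hiro can make the full 15:00-16:00 slot — that's 4.

4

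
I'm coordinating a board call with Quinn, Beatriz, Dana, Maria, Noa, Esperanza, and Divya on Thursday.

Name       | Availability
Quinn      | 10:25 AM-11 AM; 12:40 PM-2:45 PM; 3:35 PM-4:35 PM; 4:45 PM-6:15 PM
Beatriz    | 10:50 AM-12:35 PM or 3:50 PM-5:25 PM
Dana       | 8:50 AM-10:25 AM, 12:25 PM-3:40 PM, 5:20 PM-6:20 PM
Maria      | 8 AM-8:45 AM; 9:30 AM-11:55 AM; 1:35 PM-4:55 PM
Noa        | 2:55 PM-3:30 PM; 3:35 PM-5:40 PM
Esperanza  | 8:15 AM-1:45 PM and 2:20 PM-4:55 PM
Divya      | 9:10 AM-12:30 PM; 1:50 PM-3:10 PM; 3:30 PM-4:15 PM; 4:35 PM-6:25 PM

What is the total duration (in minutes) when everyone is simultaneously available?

Quinn ∩ Beatriz: 10:50-11:00, 15:50-16:35, 16:45-17:25.
Quinn ∩ Beatriz ∩ Dana: 17:20-17:25.
Quinn ∩ Beatriz ∩ Dana ∩ Maria: ∅.
Quinn ∩ Beatriz ∩ Dana ∩ Maria ∩ Noa: ∅.
Quinn ∩ Beatriz ∩ Dana ∩ Maria ∩ Noa ∩ Esperanza: ∅.
Quinn ∩ Beatriz ∩ Dana ∩ Maria ∩ Noa ∩ Esperanza ∩ Divya: ∅.
There is no time when everyone is free.
There is no common window, so the total is 0 minutes.

0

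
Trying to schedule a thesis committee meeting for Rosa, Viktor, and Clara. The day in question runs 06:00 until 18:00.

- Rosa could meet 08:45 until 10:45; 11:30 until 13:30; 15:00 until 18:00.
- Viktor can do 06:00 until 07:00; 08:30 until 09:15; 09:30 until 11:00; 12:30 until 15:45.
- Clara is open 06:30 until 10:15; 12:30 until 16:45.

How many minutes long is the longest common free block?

60

Rosa ∩ Viktor: 08:45-09:15, 09:30-10:45, 12:30-13:30, 15:00-15:45.
Rosa ∩ Viktor ∩ Clara: 08:45-09:15, 09:30-10:15, 12:30-13:30, 15:00-15:45.
The longest is 12:30-13:30 at 60 minutes.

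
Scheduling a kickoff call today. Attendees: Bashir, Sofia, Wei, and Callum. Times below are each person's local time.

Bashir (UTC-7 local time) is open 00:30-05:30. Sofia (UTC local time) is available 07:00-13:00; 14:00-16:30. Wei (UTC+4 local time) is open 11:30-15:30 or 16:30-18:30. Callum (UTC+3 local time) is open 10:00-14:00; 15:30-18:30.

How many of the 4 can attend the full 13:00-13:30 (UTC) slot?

Bashir in UTC: 07:30-12:30 (add 7h to convert from UTC-7).
Sofia in UTC: 07:00-13:00, 14:00-16:30.
Wei in UTC: 07:30-11:30, 12:30-14:30 (subtract 4h to convert from UTC+4).
Callum in UTC: 07:00-11:00, 12:30-15:30 (subtract 3h to convert from UTC+3).
Wei and Callum can make the full 13:00-13:30 slot — that's 2.

2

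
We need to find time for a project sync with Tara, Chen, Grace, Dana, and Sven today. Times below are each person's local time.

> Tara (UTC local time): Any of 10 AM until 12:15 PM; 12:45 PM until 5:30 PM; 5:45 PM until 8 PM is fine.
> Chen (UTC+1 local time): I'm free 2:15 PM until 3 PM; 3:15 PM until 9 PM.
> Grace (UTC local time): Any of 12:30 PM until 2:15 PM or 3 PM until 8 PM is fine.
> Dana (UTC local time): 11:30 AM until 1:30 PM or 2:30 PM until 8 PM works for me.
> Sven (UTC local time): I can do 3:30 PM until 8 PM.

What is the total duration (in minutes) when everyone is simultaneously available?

255

Tara in UTC: 10:00-12:15, 12:45-17:30, 17:45-20:00.
Chen in UTC: 13:15-14:00, 14:15-20:00 (subtract 1h to convert from UTC+1).
Grace in UTC: 12:30-14:15, 15:00-20:00.
Dana in UTC: 11:30-13:30, 14:30-20:00.
Sven in UTC: 15:30-20:00.
Tara ∩ Chen: 13:15-14:00, 14:15-17:30, 17:45-20:00.
Tara ∩ Chen ∩ Grace: 13:15-14:00, 15:00-17:30, 17:45-20:00.
Tara ∩ Chen ∩ Grace ∩ Dana: 13:15-13:30, 15:00-17:30, 17:45-20:00.
Tara ∩ Chen ∩ Grace ∩ Dana ∩ Sven: 15:30-17:30, 17:45-20:00.
Summing the common windows: 120 + 135 = 255 minutes.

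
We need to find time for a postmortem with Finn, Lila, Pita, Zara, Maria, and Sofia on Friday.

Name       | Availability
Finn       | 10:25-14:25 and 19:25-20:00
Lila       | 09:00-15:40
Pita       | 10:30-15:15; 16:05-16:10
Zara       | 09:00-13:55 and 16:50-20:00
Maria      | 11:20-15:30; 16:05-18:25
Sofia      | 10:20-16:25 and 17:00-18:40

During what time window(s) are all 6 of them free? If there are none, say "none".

Finn ∩ Lila: 10:25-14:25.
Finn ∩ Lila ∩ Pita: 10:30-14:25.
Finn ∩ Lila ∩ Pita ∩ Zara: 10:30-13:55.
Finn ∩ Lila ∩ Pita ∩ Zara ∩ Maria: 11:20-13:55.
Finn ∩ Lila ∩ Pita ∩ Zara ∩ Maria ∩ Sofia: 11:20-13:55.

11:20-13:55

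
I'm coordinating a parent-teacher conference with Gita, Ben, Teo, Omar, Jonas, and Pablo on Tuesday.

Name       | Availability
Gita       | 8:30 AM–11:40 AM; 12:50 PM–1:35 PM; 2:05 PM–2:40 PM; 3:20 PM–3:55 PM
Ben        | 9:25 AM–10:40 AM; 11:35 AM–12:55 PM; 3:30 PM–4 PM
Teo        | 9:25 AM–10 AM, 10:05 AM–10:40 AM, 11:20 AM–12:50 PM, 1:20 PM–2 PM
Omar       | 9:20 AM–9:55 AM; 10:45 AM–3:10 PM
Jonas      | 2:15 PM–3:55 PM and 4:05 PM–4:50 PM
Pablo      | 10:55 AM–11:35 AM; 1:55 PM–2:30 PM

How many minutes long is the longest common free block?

0

Gita ∩ Ben: 09:25-10:40, 11:35-11:40, 12:50-12:55, 15:30-15:55.
Gita ∩ Ben ∩ Teo: 09:25-10:00, 10:05-10:40, 11:35-11:40.
Gita ∩ Ben ∩ Teo ∩ Omar: 09:25-09:55, 11:35-11:40.
Gita ∩ Ben ∩ Teo ∩ Omar ∩ Jonas: ∅.
Gita ∩ Ben ∩ Teo ∩ Omar ∩ Jonas ∩ Pablo: ∅.
There is no time when everyone is free.
No common window exists, so the longest block is 0 minutes.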